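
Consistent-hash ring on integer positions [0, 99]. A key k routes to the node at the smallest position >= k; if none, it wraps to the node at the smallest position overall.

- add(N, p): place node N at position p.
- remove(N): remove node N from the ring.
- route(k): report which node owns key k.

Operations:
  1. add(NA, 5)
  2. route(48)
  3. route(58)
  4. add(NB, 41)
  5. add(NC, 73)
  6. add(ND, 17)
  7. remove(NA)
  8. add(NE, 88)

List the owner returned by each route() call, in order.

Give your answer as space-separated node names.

Answer: NA NA

Derivation:
Op 1: add NA@5 -> ring=[5:NA]
Op 2: route key 48: none >= 48, wrap to smallest pos 5 -> NA
Op 3: route key 58: none >= 58, wrap to smallest pos 5 -> NA
Op 4: add NB@41 -> ring=[5:NA,41:NB]
Op 5: add NC@73 -> ring=[5:NA,41:NB,73:NC]
Op 6: add ND@17 -> ring=[5:NA,17:ND,41:NB,73:NC]
Op 7: remove NA -> ring=[17:ND,41:NB,73:NC]
Op 8: add NE@88 -> ring=[17:ND,41:NB,73:NC,88:NE]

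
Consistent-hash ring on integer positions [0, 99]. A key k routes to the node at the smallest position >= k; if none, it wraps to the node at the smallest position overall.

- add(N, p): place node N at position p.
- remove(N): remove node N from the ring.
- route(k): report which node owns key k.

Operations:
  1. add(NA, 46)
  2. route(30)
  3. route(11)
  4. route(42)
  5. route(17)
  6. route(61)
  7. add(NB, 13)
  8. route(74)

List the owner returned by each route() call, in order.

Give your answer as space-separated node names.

Answer: NA NA NA NA NA NB

Derivation:
Op 1: add NA@46 -> ring=[46:NA]
Op 2: route key 30: smallest pos >= 30 is 46 -> NA
Op 3: route key 11: smallest pos >= 11 is 46 -> NA
Op 4: route key 42: smallest pos >= 42 is 46 -> NA
Op 5: route key 17: smallest pos >= 17 is 46 -> NA
Op 6: route key 61: none >= 61, wrap to smallest pos 46 -> NA
Op 7: add NB@13 -> ring=[13:NB,46:NA]
Op 8: route key 74: none >= 74, wrap to smallest pos 13 -> NB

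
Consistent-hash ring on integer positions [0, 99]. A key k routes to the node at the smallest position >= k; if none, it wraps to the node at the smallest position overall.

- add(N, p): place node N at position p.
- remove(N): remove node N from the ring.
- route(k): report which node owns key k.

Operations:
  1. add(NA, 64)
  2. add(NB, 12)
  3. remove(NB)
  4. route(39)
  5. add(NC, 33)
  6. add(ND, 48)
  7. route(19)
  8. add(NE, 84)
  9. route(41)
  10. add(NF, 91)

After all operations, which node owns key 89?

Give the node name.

Answer: NF

Derivation:
Op 1: add NA@64 -> ring=[64:NA]
Op 2: add NB@12 -> ring=[12:NB,64:NA]
Op 3: remove NB -> ring=[64:NA]
Op 4: route key 39: smallest pos >= 39 is 64 -> NA
Op 5: add NC@33 -> ring=[33:NC,64:NA]
Op 6: add ND@48 -> ring=[33:NC,48:ND,64:NA]
Op 7: route key 19: smallest pos >= 19 is 33 -> NC
Op 8: add NE@84 -> ring=[33:NC,48:ND,64:NA,84:NE]
Op 9: route key 41: smallest pos >= 41 is 48 -> ND
Op 10: add NF@91 -> ring=[33:NC,48:ND,64:NA,84:NE,91:NF]
Final route key 89: smallest pos >= 89 is 91 -> NF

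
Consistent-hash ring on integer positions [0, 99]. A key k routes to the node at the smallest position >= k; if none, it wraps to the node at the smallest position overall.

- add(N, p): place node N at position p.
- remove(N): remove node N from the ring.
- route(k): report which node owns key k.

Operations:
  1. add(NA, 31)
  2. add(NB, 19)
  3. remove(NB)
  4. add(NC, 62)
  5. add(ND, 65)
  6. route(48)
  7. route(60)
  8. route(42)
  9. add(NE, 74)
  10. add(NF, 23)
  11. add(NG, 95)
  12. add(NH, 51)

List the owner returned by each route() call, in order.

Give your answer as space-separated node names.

Op 1: add NA@31 -> ring=[31:NA]
Op 2: add NB@19 -> ring=[19:NB,31:NA]
Op 3: remove NB -> ring=[31:NA]
Op 4: add NC@62 -> ring=[31:NA,62:NC]
Op 5: add ND@65 -> ring=[31:NA,62:NC,65:ND]
Op 6: route key 48: smallest pos >= 48 is 62 -> NC
Op 7: route key 60: smallest pos >= 60 is 62 -> NC
Op 8: route key 42: smallest pos >= 42 is 62 -> NC
Op 9: add NE@74 -> ring=[31:NA,62:NC,65:ND,74:NE]
Op 10: add NF@23 -> ring=[23:NF,31:NA,62:NC,65:ND,74:NE]
Op 11: add NG@95 -> ring=[23:NF,31:NA,62:NC,65:ND,74:NE,95:NG]
Op 12: add NH@51 -> ring=[23:NF,31:NA,51:NH,62:NC,65:ND,74:NE,95:NG]

Answer: NC NC NC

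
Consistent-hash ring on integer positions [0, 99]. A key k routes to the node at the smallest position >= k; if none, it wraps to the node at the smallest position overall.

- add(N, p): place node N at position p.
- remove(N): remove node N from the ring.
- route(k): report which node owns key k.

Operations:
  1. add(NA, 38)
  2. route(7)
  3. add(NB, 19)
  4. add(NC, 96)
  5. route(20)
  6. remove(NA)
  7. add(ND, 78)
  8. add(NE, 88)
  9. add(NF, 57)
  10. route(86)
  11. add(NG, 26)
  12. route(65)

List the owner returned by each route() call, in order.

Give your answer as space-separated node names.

Answer: NA NA NE ND

Derivation:
Op 1: add NA@38 -> ring=[38:NA]
Op 2: route key 7: smallest pos >= 7 is 38 -> NA
Op 3: add NB@19 -> ring=[19:NB,38:NA]
Op 4: add NC@96 -> ring=[19:NB,38:NA,96:NC]
Op 5: route key 20: smallest pos >= 20 is 38 -> NA
Op 6: remove NA -> ring=[19:NB,96:NC]
Op 7: add ND@78 -> ring=[19:NB,78:ND,96:NC]
Op 8: add NE@88 -> ring=[19:NB,78:ND,88:NE,96:NC]
Op 9: add NF@57 -> ring=[19:NB,57:NF,78:ND,88:NE,96:NC]
Op 10: route key 86: smallest pos >= 86 is 88 -> NE
Op 11: add NG@26 -> ring=[19:NB,26:NG,57:NF,78:ND,88:NE,96:NC]
Op 12: route key 65: smallest pos >= 65 is 78 -> ND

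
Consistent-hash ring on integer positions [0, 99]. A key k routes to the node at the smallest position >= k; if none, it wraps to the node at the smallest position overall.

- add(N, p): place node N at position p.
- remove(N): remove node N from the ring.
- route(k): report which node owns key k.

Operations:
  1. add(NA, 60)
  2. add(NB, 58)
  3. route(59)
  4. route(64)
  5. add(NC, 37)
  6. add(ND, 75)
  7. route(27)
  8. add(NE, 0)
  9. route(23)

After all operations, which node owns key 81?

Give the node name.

Op 1: add NA@60 -> ring=[60:NA]
Op 2: add NB@58 -> ring=[58:NB,60:NA]
Op 3: route key 59: smallest pos >= 59 is 60 -> NA
Op 4: route key 64: none >= 64, wrap to smallest pos 58 -> NB
Op 5: add NC@37 -> ring=[37:NC,58:NB,60:NA]
Op 6: add ND@75 -> ring=[37:NC,58:NB,60:NA,75:ND]
Op 7: route key 27: smallest pos >= 27 is 37 -> NC
Op 8: add NE@0 -> ring=[0:NE,37:NC,58:NB,60:NA,75:ND]
Op 9: route key 23: smallest pos >= 23 is 37 -> NC
Final route key 81: none >= 81, wrap to smallest pos 0 -> NE

Answer: NE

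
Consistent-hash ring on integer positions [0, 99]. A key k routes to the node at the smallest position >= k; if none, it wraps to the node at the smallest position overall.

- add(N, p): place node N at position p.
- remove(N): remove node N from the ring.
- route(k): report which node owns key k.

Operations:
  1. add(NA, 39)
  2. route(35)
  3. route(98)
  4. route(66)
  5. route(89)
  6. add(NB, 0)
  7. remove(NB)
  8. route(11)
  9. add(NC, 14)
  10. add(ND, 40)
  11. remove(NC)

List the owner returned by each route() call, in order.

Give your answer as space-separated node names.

Op 1: add NA@39 -> ring=[39:NA]
Op 2: route key 35: smallest pos >= 35 is 39 -> NA
Op 3: route key 98: none >= 98, wrap to smallest pos 39 -> NA
Op 4: route key 66: none >= 66, wrap to smallest pos 39 -> NA
Op 5: route key 89: none >= 89, wrap to smallest pos 39 -> NA
Op 6: add NB@0 -> ring=[0:NB,39:NA]
Op 7: remove NB -> ring=[39:NA]
Op 8: route key 11: smallest pos >= 11 is 39 -> NA
Op 9: add NC@14 -> ring=[14:NC,39:NA]
Op 10: add ND@40 -> ring=[14:NC,39:NA,40:ND]
Op 11: remove NC -> ring=[39:NA,40:ND]

Answer: NA NA NA NA NA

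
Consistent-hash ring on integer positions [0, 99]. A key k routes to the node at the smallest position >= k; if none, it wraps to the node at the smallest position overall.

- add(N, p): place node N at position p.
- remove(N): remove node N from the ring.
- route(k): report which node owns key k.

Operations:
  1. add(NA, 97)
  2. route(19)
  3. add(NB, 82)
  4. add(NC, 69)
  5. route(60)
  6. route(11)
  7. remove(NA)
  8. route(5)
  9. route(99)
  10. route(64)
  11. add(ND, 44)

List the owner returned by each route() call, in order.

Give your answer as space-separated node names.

Answer: NA NC NC NC NC NC

Derivation:
Op 1: add NA@97 -> ring=[97:NA]
Op 2: route key 19: smallest pos >= 19 is 97 -> NA
Op 3: add NB@82 -> ring=[82:NB,97:NA]
Op 4: add NC@69 -> ring=[69:NC,82:NB,97:NA]
Op 5: route key 60: smallest pos >= 60 is 69 -> NC
Op 6: route key 11: smallest pos >= 11 is 69 -> NC
Op 7: remove NA -> ring=[69:NC,82:NB]
Op 8: route key 5: smallest pos >= 5 is 69 -> NC
Op 9: route key 99: none >= 99, wrap to smallest pos 69 -> NC
Op 10: route key 64: smallest pos >= 64 is 69 -> NC
Op 11: add ND@44 -> ring=[44:ND,69:NC,82:NB]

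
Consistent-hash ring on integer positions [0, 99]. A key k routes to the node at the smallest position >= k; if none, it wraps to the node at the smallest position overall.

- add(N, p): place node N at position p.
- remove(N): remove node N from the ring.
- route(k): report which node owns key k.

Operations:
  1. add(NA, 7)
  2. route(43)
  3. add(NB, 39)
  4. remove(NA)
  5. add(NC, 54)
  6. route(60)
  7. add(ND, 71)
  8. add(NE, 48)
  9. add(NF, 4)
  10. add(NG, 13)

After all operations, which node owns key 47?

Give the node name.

Answer: NE

Derivation:
Op 1: add NA@7 -> ring=[7:NA]
Op 2: route key 43: none >= 43, wrap to smallest pos 7 -> NA
Op 3: add NB@39 -> ring=[7:NA,39:NB]
Op 4: remove NA -> ring=[39:NB]
Op 5: add NC@54 -> ring=[39:NB,54:NC]
Op 6: route key 60: none >= 60, wrap to smallest pos 39 -> NB
Op 7: add ND@71 -> ring=[39:NB,54:NC,71:ND]
Op 8: add NE@48 -> ring=[39:NB,48:NE,54:NC,71:ND]
Op 9: add NF@4 -> ring=[4:NF,39:NB,48:NE,54:NC,71:ND]
Op 10: add NG@13 -> ring=[4:NF,13:NG,39:NB,48:NE,54:NC,71:ND]
Final route key 47: smallest pos >= 47 is 48 -> NE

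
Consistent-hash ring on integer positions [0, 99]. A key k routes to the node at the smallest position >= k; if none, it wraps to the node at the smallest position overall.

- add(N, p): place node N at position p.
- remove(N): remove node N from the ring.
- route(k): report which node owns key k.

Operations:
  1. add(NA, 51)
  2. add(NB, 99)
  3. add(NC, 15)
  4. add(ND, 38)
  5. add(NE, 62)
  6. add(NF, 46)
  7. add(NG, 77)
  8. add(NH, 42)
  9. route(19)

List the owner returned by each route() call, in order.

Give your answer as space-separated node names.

Answer: ND

Derivation:
Op 1: add NA@51 -> ring=[51:NA]
Op 2: add NB@99 -> ring=[51:NA,99:NB]
Op 3: add NC@15 -> ring=[15:NC,51:NA,99:NB]
Op 4: add ND@38 -> ring=[15:NC,38:ND,51:NA,99:NB]
Op 5: add NE@62 -> ring=[15:NC,38:ND,51:NA,62:NE,99:NB]
Op 6: add NF@46 -> ring=[15:NC,38:ND,46:NF,51:NA,62:NE,99:NB]
Op 7: add NG@77 -> ring=[15:NC,38:ND,46:NF,51:NA,62:NE,77:NG,99:NB]
Op 8: add NH@42 -> ring=[15:NC,38:ND,42:NH,46:NF,51:NA,62:NE,77:NG,99:NB]
Op 9: route key 19: smallest pos >= 19 is 38 -> ND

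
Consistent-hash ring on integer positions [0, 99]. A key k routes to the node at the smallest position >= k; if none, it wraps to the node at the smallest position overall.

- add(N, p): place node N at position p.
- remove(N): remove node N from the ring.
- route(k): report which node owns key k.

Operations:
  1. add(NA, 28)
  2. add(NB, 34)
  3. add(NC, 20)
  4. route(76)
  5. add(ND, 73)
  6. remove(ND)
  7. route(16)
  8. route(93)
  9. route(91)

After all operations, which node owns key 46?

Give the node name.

Answer: NC

Derivation:
Op 1: add NA@28 -> ring=[28:NA]
Op 2: add NB@34 -> ring=[28:NA,34:NB]
Op 3: add NC@20 -> ring=[20:NC,28:NA,34:NB]
Op 4: route key 76: none >= 76, wrap to smallest pos 20 -> NC
Op 5: add ND@73 -> ring=[20:NC,28:NA,34:NB,73:ND]
Op 6: remove ND -> ring=[20:NC,28:NA,34:NB]
Op 7: route key 16: smallest pos >= 16 is 20 -> NC
Op 8: route key 93: none >= 93, wrap to smallest pos 20 -> NC
Op 9: route key 91: none >= 91, wrap to smallest pos 20 -> NC
Final route key 46: none >= 46, wrap to smallest pos 20 -> NC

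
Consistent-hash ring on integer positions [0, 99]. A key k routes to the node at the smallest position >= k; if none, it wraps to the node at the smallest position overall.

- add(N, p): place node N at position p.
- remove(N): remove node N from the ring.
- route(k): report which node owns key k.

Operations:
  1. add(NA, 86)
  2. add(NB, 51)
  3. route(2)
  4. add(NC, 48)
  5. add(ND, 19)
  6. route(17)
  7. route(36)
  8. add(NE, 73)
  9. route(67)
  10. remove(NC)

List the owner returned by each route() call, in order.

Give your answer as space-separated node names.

Answer: NB ND NC NE

Derivation:
Op 1: add NA@86 -> ring=[86:NA]
Op 2: add NB@51 -> ring=[51:NB,86:NA]
Op 3: route key 2: smallest pos >= 2 is 51 -> NB
Op 4: add NC@48 -> ring=[48:NC,51:NB,86:NA]
Op 5: add ND@19 -> ring=[19:ND,48:NC,51:NB,86:NA]
Op 6: route key 17: smallest pos >= 17 is 19 -> ND
Op 7: route key 36: smallest pos >= 36 is 48 -> NC
Op 8: add NE@73 -> ring=[19:ND,48:NC,51:NB,73:NE,86:NA]
Op 9: route key 67: smallest pos >= 67 is 73 -> NE
Op 10: remove NC -> ring=[19:ND,51:NB,73:NE,86:NA]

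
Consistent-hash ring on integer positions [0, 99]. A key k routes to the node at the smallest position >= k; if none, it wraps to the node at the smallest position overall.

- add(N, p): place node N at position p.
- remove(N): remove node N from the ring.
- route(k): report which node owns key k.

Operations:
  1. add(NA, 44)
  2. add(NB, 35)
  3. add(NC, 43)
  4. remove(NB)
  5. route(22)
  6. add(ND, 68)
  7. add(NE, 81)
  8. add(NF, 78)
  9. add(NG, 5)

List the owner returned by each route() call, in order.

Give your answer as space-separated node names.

Op 1: add NA@44 -> ring=[44:NA]
Op 2: add NB@35 -> ring=[35:NB,44:NA]
Op 3: add NC@43 -> ring=[35:NB,43:NC,44:NA]
Op 4: remove NB -> ring=[43:NC,44:NA]
Op 5: route key 22: smallest pos >= 22 is 43 -> NC
Op 6: add ND@68 -> ring=[43:NC,44:NA,68:ND]
Op 7: add NE@81 -> ring=[43:NC,44:NA,68:ND,81:NE]
Op 8: add NF@78 -> ring=[43:NC,44:NA,68:ND,78:NF,81:NE]
Op 9: add NG@5 -> ring=[5:NG,43:NC,44:NA,68:ND,78:NF,81:NE]

Answer: NC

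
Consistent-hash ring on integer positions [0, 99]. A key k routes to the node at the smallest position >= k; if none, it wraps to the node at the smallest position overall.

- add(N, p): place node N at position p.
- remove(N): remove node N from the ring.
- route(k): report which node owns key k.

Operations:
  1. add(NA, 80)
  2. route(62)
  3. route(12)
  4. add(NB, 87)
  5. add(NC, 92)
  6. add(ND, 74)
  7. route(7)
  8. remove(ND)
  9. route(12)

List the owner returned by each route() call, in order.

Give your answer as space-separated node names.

Op 1: add NA@80 -> ring=[80:NA]
Op 2: route key 62: smallest pos >= 62 is 80 -> NA
Op 3: route key 12: smallest pos >= 12 is 80 -> NA
Op 4: add NB@87 -> ring=[80:NA,87:NB]
Op 5: add NC@92 -> ring=[80:NA,87:NB,92:NC]
Op 6: add ND@74 -> ring=[74:ND,80:NA,87:NB,92:NC]
Op 7: route key 7: smallest pos >= 7 is 74 -> ND
Op 8: remove ND -> ring=[80:NA,87:NB,92:NC]
Op 9: route key 12: smallest pos >= 12 is 80 -> NA

Answer: NA NA ND NA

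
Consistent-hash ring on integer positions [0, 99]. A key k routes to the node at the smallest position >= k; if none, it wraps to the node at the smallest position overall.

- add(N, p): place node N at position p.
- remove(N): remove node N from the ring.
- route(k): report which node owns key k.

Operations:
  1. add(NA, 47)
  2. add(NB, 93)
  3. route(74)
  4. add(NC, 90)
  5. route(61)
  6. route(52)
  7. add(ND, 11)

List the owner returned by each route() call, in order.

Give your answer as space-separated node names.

Op 1: add NA@47 -> ring=[47:NA]
Op 2: add NB@93 -> ring=[47:NA,93:NB]
Op 3: route key 74: smallest pos >= 74 is 93 -> NB
Op 4: add NC@90 -> ring=[47:NA,90:NC,93:NB]
Op 5: route key 61: smallest pos >= 61 is 90 -> NC
Op 6: route key 52: smallest pos >= 52 is 90 -> NC
Op 7: add ND@11 -> ring=[11:ND,47:NA,90:NC,93:NB]

Answer: NB NC NC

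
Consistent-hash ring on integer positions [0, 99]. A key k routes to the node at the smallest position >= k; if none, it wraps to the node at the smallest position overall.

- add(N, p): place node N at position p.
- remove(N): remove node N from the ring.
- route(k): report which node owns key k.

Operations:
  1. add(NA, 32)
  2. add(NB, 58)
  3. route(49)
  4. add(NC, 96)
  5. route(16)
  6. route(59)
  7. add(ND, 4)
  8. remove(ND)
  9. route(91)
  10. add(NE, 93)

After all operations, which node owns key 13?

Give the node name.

Answer: NA

Derivation:
Op 1: add NA@32 -> ring=[32:NA]
Op 2: add NB@58 -> ring=[32:NA,58:NB]
Op 3: route key 49: smallest pos >= 49 is 58 -> NB
Op 4: add NC@96 -> ring=[32:NA,58:NB,96:NC]
Op 5: route key 16: smallest pos >= 16 is 32 -> NA
Op 6: route key 59: smallest pos >= 59 is 96 -> NC
Op 7: add ND@4 -> ring=[4:ND,32:NA,58:NB,96:NC]
Op 8: remove ND -> ring=[32:NA,58:NB,96:NC]
Op 9: route key 91: smallest pos >= 91 is 96 -> NC
Op 10: add NE@93 -> ring=[32:NA,58:NB,93:NE,96:NC]
Final route key 13: smallest pos >= 13 is 32 -> NA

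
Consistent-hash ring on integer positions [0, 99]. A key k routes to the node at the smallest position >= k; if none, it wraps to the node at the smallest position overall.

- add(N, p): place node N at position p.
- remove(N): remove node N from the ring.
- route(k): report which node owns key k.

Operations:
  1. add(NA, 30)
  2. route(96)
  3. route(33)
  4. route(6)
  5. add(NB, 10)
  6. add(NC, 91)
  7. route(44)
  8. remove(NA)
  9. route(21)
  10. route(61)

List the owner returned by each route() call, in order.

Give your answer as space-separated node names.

Answer: NA NA NA NC NC NC

Derivation:
Op 1: add NA@30 -> ring=[30:NA]
Op 2: route key 96: none >= 96, wrap to smallest pos 30 -> NA
Op 3: route key 33: none >= 33, wrap to smallest pos 30 -> NA
Op 4: route key 6: smallest pos >= 6 is 30 -> NA
Op 5: add NB@10 -> ring=[10:NB,30:NA]
Op 6: add NC@91 -> ring=[10:NB,30:NA,91:NC]
Op 7: route key 44: smallest pos >= 44 is 91 -> NC
Op 8: remove NA -> ring=[10:NB,91:NC]
Op 9: route key 21: smallest pos >= 21 is 91 -> NC
Op 10: route key 61: smallest pos >= 61 is 91 -> NC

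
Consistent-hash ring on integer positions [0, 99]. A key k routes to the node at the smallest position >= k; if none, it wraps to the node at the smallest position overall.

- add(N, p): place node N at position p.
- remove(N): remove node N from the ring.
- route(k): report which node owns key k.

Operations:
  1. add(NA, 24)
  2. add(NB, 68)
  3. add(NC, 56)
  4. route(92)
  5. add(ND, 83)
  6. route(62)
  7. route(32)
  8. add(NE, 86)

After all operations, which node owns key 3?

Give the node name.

Op 1: add NA@24 -> ring=[24:NA]
Op 2: add NB@68 -> ring=[24:NA,68:NB]
Op 3: add NC@56 -> ring=[24:NA,56:NC,68:NB]
Op 4: route key 92: none >= 92, wrap to smallest pos 24 -> NA
Op 5: add ND@83 -> ring=[24:NA,56:NC,68:NB,83:ND]
Op 6: route key 62: smallest pos >= 62 is 68 -> NB
Op 7: route key 32: smallest pos >= 32 is 56 -> NC
Op 8: add NE@86 -> ring=[24:NA,56:NC,68:NB,83:ND,86:NE]
Final route key 3: smallest pos >= 3 is 24 -> NA

Answer: NA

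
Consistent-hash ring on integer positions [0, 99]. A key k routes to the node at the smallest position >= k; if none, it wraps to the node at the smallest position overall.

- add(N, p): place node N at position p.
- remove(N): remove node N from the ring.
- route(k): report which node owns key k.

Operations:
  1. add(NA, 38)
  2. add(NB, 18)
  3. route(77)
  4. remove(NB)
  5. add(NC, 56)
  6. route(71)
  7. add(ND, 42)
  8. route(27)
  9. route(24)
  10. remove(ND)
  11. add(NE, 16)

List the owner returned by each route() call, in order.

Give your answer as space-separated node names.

Answer: NB NA NA NA

Derivation:
Op 1: add NA@38 -> ring=[38:NA]
Op 2: add NB@18 -> ring=[18:NB,38:NA]
Op 3: route key 77: none >= 77, wrap to smallest pos 18 -> NB
Op 4: remove NB -> ring=[38:NA]
Op 5: add NC@56 -> ring=[38:NA,56:NC]
Op 6: route key 71: none >= 71, wrap to smallest pos 38 -> NA
Op 7: add ND@42 -> ring=[38:NA,42:ND,56:NC]
Op 8: route key 27: smallest pos >= 27 is 38 -> NA
Op 9: route key 24: smallest pos >= 24 is 38 -> NA
Op 10: remove ND -> ring=[38:NA,56:NC]
Op 11: add NE@16 -> ring=[16:NE,38:NA,56:NC]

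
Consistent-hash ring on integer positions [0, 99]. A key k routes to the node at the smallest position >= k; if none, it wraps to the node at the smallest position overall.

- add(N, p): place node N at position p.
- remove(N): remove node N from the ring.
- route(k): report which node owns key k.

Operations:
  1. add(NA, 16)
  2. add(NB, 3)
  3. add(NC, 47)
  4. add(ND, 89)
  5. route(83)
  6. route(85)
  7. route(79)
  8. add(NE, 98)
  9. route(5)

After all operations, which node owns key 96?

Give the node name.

Op 1: add NA@16 -> ring=[16:NA]
Op 2: add NB@3 -> ring=[3:NB,16:NA]
Op 3: add NC@47 -> ring=[3:NB,16:NA,47:NC]
Op 4: add ND@89 -> ring=[3:NB,16:NA,47:NC,89:ND]
Op 5: route key 83: smallest pos >= 83 is 89 -> ND
Op 6: route key 85: smallest pos >= 85 is 89 -> ND
Op 7: route key 79: smallest pos >= 79 is 89 -> ND
Op 8: add NE@98 -> ring=[3:NB,16:NA,47:NC,89:ND,98:NE]
Op 9: route key 5: smallest pos >= 5 is 16 -> NA
Final route key 96: smallest pos >= 96 is 98 -> NE

Answer: NE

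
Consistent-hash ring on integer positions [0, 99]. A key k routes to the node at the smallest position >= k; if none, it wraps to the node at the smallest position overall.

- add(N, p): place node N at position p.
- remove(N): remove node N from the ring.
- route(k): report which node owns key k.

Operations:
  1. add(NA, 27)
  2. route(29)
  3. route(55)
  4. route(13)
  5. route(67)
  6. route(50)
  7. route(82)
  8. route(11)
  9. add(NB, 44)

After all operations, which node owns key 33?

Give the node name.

Answer: NB

Derivation:
Op 1: add NA@27 -> ring=[27:NA]
Op 2: route key 29: none >= 29, wrap to smallest pos 27 -> NA
Op 3: route key 55: none >= 55, wrap to smallest pos 27 -> NA
Op 4: route key 13: smallest pos >= 13 is 27 -> NA
Op 5: route key 67: none >= 67, wrap to smallest pos 27 -> NA
Op 6: route key 50: none >= 50, wrap to smallest pos 27 -> NA
Op 7: route key 82: none >= 82, wrap to smallest pos 27 -> NA
Op 8: route key 11: smallest pos >= 11 is 27 -> NA
Op 9: add NB@44 -> ring=[27:NA,44:NB]
Final route key 33: smallest pos >= 33 is 44 -> NB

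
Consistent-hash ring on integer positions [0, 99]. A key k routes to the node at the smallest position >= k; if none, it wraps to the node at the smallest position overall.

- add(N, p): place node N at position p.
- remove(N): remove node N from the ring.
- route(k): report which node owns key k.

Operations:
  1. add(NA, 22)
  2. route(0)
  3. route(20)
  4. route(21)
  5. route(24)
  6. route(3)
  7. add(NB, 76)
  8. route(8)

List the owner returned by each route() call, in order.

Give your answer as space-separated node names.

Answer: NA NA NA NA NA NA

Derivation:
Op 1: add NA@22 -> ring=[22:NA]
Op 2: route key 0: smallest pos >= 0 is 22 -> NA
Op 3: route key 20: smallest pos >= 20 is 22 -> NA
Op 4: route key 21: smallest pos >= 21 is 22 -> NA
Op 5: route key 24: none >= 24, wrap to smallest pos 22 -> NA
Op 6: route key 3: smallest pos >= 3 is 22 -> NA
Op 7: add NB@76 -> ring=[22:NA,76:NB]
Op 8: route key 8: smallest pos >= 8 is 22 -> NA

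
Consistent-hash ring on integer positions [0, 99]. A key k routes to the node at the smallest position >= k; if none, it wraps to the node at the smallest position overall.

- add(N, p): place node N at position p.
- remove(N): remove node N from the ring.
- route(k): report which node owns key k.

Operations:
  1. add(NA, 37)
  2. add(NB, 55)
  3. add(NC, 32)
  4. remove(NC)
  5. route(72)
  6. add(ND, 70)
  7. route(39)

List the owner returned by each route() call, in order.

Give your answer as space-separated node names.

Answer: NA NB

Derivation:
Op 1: add NA@37 -> ring=[37:NA]
Op 2: add NB@55 -> ring=[37:NA,55:NB]
Op 3: add NC@32 -> ring=[32:NC,37:NA,55:NB]
Op 4: remove NC -> ring=[37:NA,55:NB]
Op 5: route key 72: none >= 72, wrap to smallest pos 37 -> NA
Op 6: add ND@70 -> ring=[37:NA,55:NB,70:ND]
Op 7: route key 39: smallest pos >= 39 is 55 -> NB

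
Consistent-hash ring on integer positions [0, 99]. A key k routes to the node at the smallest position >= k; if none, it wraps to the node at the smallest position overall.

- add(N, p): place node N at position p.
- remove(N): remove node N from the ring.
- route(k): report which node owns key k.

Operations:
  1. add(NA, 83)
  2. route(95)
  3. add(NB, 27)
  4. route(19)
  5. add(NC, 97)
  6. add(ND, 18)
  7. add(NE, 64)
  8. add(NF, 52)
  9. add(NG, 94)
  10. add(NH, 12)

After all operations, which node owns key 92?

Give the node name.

Answer: NG

Derivation:
Op 1: add NA@83 -> ring=[83:NA]
Op 2: route key 95: none >= 95, wrap to smallest pos 83 -> NA
Op 3: add NB@27 -> ring=[27:NB,83:NA]
Op 4: route key 19: smallest pos >= 19 is 27 -> NB
Op 5: add NC@97 -> ring=[27:NB,83:NA,97:NC]
Op 6: add ND@18 -> ring=[18:ND,27:NB,83:NA,97:NC]
Op 7: add NE@64 -> ring=[18:ND,27:NB,64:NE,83:NA,97:NC]
Op 8: add NF@52 -> ring=[18:ND,27:NB,52:NF,64:NE,83:NA,97:NC]
Op 9: add NG@94 -> ring=[18:ND,27:NB,52:NF,64:NE,83:NA,94:NG,97:NC]
Op 10: add NH@12 -> ring=[12:NH,18:ND,27:NB,52:NF,64:NE,83:NA,94:NG,97:NC]
Final route key 92: smallest pos >= 92 is 94 -> NG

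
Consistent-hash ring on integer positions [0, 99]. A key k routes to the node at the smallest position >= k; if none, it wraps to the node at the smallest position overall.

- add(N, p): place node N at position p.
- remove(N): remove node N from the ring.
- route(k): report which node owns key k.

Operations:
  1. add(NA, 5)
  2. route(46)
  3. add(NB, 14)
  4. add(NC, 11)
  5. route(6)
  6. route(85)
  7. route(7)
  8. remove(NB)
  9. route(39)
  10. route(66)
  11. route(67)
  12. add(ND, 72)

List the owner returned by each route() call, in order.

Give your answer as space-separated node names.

Op 1: add NA@5 -> ring=[5:NA]
Op 2: route key 46: none >= 46, wrap to smallest pos 5 -> NA
Op 3: add NB@14 -> ring=[5:NA,14:NB]
Op 4: add NC@11 -> ring=[5:NA,11:NC,14:NB]
Op 5: route key 6: smallest pos >= 6 is 11 -> NC
Op 6: route key 85: none >= 85, wrap to smallest pos 5 -> NA
Op 7: route key 7: smallest pos >= 7 is 11 -> NC
Op 8: remove NB -> ring=[5:NA,11:NC]
Op 9: route key 39: none >= 39, wrap to smallest pos 5 -> NA
Op 10: route key 66: none >= 66, wrap to smallest pos 5 -> NA
Op 11: route key 67: none >= 67, wrap to smallest pos 5 -> NA
Op 12: add ND@72 -> ring=[5:NA,11:NC,72:ND]

Answer: NA NC NA NC NA NA NA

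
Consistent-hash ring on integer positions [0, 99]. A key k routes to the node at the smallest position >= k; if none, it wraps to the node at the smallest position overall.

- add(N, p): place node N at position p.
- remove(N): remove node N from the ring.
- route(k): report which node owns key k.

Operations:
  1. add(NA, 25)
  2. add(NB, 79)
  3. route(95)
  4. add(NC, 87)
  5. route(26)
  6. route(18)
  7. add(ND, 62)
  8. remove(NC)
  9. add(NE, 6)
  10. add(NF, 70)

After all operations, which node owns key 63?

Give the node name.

Op 1: add NA@25 -> ring=[25:NA]
Op 2: add NB@79 -> ring=[25:NA,79:NB]
Op 3: route key 95: none >= 95, wrap to smallest pos 25 -> NA
Op 4: add NC@87 -> ring=[25:NA,79:NB,87:NC]
Op 5: route key 26: smallest pos >= 26 is 79 -> NB
Op 6: route key 18: smallest pos >= 18 is 25 -> NA
Op 7: add ND@62 -> ring=[25:NA,62:ND,79:NB,87:NC]
Op 8: remove NC -> ring=[25:NA,62:ND,79:NB]
Op 9: add NE@6 -> ring=[6:NE,25:NA,62:ND,79:NB]
Op 10: add NF@70 -> ring=[6:NE,25:NA,62:ND,70:NF,79:NB]
Final route key 63: smallest pos >= 63 is 70 -> NF

Answer: NF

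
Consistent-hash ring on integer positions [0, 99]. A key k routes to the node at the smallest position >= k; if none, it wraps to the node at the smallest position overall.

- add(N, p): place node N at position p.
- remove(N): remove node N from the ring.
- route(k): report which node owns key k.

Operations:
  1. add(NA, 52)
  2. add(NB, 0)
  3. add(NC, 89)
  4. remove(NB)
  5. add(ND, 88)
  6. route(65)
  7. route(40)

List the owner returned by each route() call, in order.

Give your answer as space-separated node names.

Op 1: add NA@52 -> ring=[52:NA]
Op 2: add NB@0 -> ring=[0:NB,52:NA]
Op 3: add NC@89 -> ring=[0:NB,52:NA,89:NC]
Op 4: remove NB -> ring=[52:NA,89:NC]
Op 5: add ND@88 -> ring=[52:NA,88:ND,89:NC]
Op 6: route key 65: smallest pos >= 65 is 88 -> ND
Op 7: route key 40: smallest pos >= 40 is 52 -> NA

Answer: ND NA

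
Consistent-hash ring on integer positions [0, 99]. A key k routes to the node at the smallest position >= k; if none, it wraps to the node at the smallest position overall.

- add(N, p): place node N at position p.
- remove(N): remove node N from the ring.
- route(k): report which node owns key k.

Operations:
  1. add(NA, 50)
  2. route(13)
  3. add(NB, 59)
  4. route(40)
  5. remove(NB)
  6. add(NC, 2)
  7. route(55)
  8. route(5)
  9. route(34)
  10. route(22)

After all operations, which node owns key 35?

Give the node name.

Op 1: add NA@50 -> ring=[50:NA]
Op 2: route key 13: smallest pos >= 13 is 50 -> NA
Op 3: add NB@59 -> ring=[50:NA,59:NB]
Op 4: route key 40: smallest pos >= 40 is 50 -> NA
Op 5: remove NB -> ring=[50:NA]
Op 6: add NC@2 -> ring=[2:NC,50:NA]
Op 7: route key 55: none >= 55, wrap to smallest pos 2 -> NC
Op 8: route key 5: smallest pos >= 5 is 50 -> NA
Op 9: route key 34: smallest pos >= 34 is 50 -> NA
Op 10: route key 22: smallest pos >= 22 is 50 -> NA
Final route key 35: smallest pos >= 35 is 50 -> NA

Answer: NA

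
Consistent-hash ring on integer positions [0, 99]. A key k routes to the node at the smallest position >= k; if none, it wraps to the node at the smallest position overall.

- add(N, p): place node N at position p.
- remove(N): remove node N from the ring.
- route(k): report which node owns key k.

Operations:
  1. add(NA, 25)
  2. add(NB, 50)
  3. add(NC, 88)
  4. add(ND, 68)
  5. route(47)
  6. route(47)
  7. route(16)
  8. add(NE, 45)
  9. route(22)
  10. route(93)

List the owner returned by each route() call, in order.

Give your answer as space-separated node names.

Answer: NB NB NA NA NA

Derivation:
Op 1: add NA@25 -> ring=[25:NA]
Op 2: add NB@50 -> ring=[25:NA,50:NB]
Op 3: add NC@88 -> ring=[25:NA,50:NB,88:NC]
Op 4: add ND@68 -> ring=[25:NA,50:NB,68:ND,88:NC]
Op 5: route key 47: smallest pos >= 47 is 50 -> NB
Op 6: route key 47: smallest pos >= 47 is 50 -> NB
Op 7: route key 16: smallest pos >= 16 is 25 -> NA
Op 8: add NE@45 -> ring=[25:NA,45:NE,50:NB,68:ND,88:NC]
Op 9: route key 22: smallest pos >= 22 is 25 -> NA
Op 10: route key 93: none >= 93, wrap to smallest pos 25 -> NA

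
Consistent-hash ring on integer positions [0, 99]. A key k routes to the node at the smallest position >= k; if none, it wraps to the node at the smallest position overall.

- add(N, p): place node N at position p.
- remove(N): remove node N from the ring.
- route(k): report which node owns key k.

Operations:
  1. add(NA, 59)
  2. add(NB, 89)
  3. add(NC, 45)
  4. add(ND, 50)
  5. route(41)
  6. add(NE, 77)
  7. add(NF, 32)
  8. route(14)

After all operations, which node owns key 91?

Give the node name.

Answer: NF

Derivation:
Op 1: add NA@59 -> ring=[59:NA]
Op 2: add NB@89 -> ring=[59:NA,89:NB]
Op 3: add NC@45 -> ring=[45:NC,59:NA,89:NB]
Op 4: add ND@50 -> ring=[45:NC,50:ND,59:NA,89:NB]
Op 5: route key 41: smallest pos >= 41 is 45 -> NC
Op 6: add NE@77 -> ring=[45:NC,50:ND,59:NA,77:NE,89:NB]
Op 7: add NF@32 -> ring=[32:NF,45:NC,50:ND,59:NA,77:NE,89:NB]
Op 8: route key 14: smallest pos >= 14 is 32 -> NF
Final route key 91: none >= 91, wrap to smallest pos 32 -> NF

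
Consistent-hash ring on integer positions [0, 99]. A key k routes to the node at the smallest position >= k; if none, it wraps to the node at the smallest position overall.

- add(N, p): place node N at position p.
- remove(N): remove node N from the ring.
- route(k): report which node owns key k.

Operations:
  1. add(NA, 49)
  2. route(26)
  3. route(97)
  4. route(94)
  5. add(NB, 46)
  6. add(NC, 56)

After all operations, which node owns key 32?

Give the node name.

Op 1: add NA@49 -> ring=[49:NA]
Op 2: route key 26: smallest pos >= 26 is 49 -> NA
Op 3: route key 97: none >= 97, wrap to smallest pos 49 -> NA
Op 4: route key 94: none >= 94, wrap to smallest pos 49 -> NA
Op 5: add NB@46 -> ring=[46:NB,49:NA]
Op 6: add NC@56 -> ring=[46:NB,49:NA,56:NC]
Final route key 32: smallest pos >= 32 is 46 -> NB

Answer: NB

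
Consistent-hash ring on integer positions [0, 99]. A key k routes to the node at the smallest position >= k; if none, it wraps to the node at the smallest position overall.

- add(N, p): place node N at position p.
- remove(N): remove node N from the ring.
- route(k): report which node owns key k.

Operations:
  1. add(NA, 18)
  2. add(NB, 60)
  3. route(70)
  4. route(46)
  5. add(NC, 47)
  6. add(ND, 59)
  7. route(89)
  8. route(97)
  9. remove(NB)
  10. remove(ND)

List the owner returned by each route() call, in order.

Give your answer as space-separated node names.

Answer: NA NB NA NA

Derivation:
Op 1: add NA@18 -> ring=[18:NA]
Op 2: add NB@60 -> ring=[18:NA,60:NB]
Op 3: route key 70: none >= 70, wrap to smallest pos 18 -> NA
Op 4: route key 46: smallest pos >= 46 is 60 -> NB
Op 5: add NC@47 -> ring=[18:NA,47:NC,60:NB]
Op 6: add ND@59 -> ring=[18:NA,47:NC,59:ND,60:NB]
Op 7: route key 89: none >= 89, wrap to smallest pos 18 -> NA
Op 8: route key 97: none >= 97, wrap to smallest pos 18 -> NA
Op 9: remove NB -> ring=[18:NA,47:NC,59:ND]
Op 10: remove ND -> ring=[18:NA,47:NC]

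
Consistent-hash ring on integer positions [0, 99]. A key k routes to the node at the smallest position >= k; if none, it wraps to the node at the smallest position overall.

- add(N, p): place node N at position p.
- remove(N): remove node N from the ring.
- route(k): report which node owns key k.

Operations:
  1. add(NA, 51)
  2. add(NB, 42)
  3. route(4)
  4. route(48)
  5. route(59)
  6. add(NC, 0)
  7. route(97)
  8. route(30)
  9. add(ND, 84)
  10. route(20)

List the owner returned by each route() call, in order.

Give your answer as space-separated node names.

Op 1: add NA@51 -> ring=[51:NA]
Op 2: add NB@42 -> ring=[42:NB,51:NA]
Op 3: route key 4: smallest pos >= 4 is 42 -> NB
Op 4: route key 48: smallest pos >= 48 is 51 -> NA
Op 5: route key 59: none >= 59, wrap to smallest pos 42 -> NB
Op 6: add NC@0 -> ring=[0:NC,42:NB,51:NA]
Op 7: route key 97: none >= 97, wrap to smallest pos 0 -> NC
Op 8: route key 30: smallest pos >= 30 is 42 -> NB
Op 9: add ND@84 -> ring=[0:NC,42:NB,51:NA,84:ND]
Op 10: route key 20: smallest pos >= 20 is 42 -> NB

Answer: NB NA NB NC NB NB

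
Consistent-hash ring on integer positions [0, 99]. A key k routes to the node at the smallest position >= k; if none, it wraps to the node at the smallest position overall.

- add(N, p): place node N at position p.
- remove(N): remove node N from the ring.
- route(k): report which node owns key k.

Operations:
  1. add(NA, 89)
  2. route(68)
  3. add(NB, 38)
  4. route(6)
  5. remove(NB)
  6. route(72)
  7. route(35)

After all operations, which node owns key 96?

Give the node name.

Op 1: add NA@89 -> ring=[89:NA]
Op 2: route key 68: smallest pos >= 68 is 89 -> NA
Op 3: add NB@38 -> ring=[38:NB,89:NA]
Op 4: route key 6: smallest pos >= 6 is 38 -> NB
Op 5: remove NB -> ring=[89:NA]
Op 6: route key 72: smallest pos >= 72 is 89 -> NA
Op 7: route key 35: smallest pos >= 35 is 89 -> NA
Final route key 96: none >= 96, wrap to smallest pos 89 -> NA

Answer: NA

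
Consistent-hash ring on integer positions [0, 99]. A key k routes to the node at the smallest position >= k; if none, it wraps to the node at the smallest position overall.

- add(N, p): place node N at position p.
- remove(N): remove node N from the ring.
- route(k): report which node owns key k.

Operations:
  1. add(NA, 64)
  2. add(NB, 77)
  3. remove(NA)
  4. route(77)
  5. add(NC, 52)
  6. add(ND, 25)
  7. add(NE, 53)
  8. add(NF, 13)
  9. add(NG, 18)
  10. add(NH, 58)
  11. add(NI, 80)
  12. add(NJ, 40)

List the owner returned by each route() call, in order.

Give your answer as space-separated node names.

Answer: NB

Derivation:
Op 1: add NA@64 -> ring=[64:NA]
Op 2: add NB@77 -> ring=[64:NA,77:NB]
Op 3: remove NA -> ring=[77:NB]
Op 4: route key 77: smallest pos >= 77 is 77 -> NB
Op 5: add NC@52 -> ring=[52:NC,77:NB]
Op 6: add ND@25 -> ring=[25:ND,52:NC,77:NB]
Op 7: add NE@53 -> ring=[25:ND,52:NC,53:NE,77:NB]
Op 8: add NF@13 -> ring=[13:NF,25:ND,52:NC,53:NE,77:NB]
Op 9: add NG@18 -> ring=[13:NF,18:NG,25:ND,52:NC,53:NE,77:NB]
Op 10: add NH@58 -> ring=[13:NF,18:NG,25:ND,52:NC,53:NE,58:NH,77:NB]
Op 11: add NI@80 -> ring=[13:NF,18:NG,25:ND,52:NC,53:NE,58:NH,77:NB,80:NI]
Op 12: add NJ@40 -> ring=[13:NF,18:NG,25:ND,40:NJ,52:NC,53:NE,58:NH,77:NB,80:NI]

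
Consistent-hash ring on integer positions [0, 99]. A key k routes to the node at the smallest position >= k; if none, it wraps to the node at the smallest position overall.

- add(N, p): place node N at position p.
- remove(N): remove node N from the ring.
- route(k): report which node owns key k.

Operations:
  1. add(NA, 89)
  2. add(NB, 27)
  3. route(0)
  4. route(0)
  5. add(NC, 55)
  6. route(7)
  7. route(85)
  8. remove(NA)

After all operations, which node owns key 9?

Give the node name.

Op 1: add NA@89 -> ring=[89:NA]
Op 2: add NB@27 -> ring=[27:NB,89:NA]
Op 3: route key 0: smallest pos >= 0 is 27 -> NB
Op 4: route key 0: smallest pos >= 0 is 27 -> NB
Op 5: add NC@55 -> ring=[27:NB,55:NC,89:NA]
Op 6: route key 7: smallest pos >= 7 is 27 -> NB
Op 7: route key 85: smallest pos >= 85 is 89 -> NA
Op 8: remove NA -> ring=[27:NB,55:NC]
Final route key 9: smallest pos >= 9 is 27 -> NB

Answer: NB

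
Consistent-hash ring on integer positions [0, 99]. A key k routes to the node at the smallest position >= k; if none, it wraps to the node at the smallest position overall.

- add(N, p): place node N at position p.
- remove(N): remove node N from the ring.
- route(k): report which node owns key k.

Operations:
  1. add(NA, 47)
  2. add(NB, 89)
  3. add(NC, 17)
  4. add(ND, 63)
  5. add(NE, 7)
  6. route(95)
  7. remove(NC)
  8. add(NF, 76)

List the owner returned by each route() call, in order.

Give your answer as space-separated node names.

Op 1: add NA@47 -> ring=[47:NA]
Op 2: add NB@89 -> ring=[47:NA,89:NB]
Op 3: add NC@17 -> ring=[17:NC,47:NA,89:NB]
Op 4: add ND@63 -> ring=[17:NC,47:NA,63:ND,89:NB]
Op 5: add NE@7 -> ring=[7:NE,17:NC,47:NA,63:ND,89:NB]
Op 6: route key 95: none >= 95, wrap to smallest pos 7 -> NE
Op 7: remove NC -> ring=[7:NE,47:NA,63:ND,89:NB]
Op 8: add NF@76 -> ring=[7:NE,47:NA,63:ND,76:NF,89:NB]

Answer: NE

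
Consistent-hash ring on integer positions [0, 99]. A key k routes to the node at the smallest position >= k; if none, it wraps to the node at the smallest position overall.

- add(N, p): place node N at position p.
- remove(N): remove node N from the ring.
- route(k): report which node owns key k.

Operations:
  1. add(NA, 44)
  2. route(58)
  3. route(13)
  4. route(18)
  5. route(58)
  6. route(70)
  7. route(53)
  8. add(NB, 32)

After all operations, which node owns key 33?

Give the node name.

Answer: NA

Derivation:
Op 1: add NA@44 -> ring=[44:NA]
Op 2: route key 58: none >= 58, wrap to smallest pos 44 -> NA
Op 3: route key 13: smallest pos >= 13 is 44 -> NA
Op 4: route key 18: smallest pos >= 18 is 44 -> NA
Op 5: route key 58: none >= 58, wrap to smallest pos 44 -> NA
Op 6: route key 70: none >= 70, wrap to smallest pos 44 -> NA
Op 7: route key 53: none >= 53, wrap to smallest pos 44 -> NA
Op 8: add NB@32 -> ring=[32:NB,44:NA]
Final route key 33: smallest pos >= 33 is 44 -> NA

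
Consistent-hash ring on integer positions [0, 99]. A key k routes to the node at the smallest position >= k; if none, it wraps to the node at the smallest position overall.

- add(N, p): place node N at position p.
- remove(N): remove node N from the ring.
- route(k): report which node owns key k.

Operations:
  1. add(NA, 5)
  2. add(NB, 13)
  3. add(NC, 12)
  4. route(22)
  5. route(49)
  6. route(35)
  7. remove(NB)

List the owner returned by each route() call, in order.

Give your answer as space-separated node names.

Answer: NA NA NA

Derivation:
Op 1: add NA@5 -> ring=[5:NA]
Op 2: add NB@13 -> ring=[5:NA,13:NB]
Op 3: add NC@12 -> ring=[5:NA,12:NC,13:NB]
Op 4: route key 22: none >= 22, wrap to smallest pos 5 -> NA
Op 5: route key 49: none >= 49, wrap to smallest pos 5 -> NA
Op 6: route key 35: none >= 35, wrap to smallest pos 5 -> NA
Op 7: remove NB -> ring=[5:NA,12:NC]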